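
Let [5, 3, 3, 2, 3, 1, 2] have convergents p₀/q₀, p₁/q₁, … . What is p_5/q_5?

541/102

Using pₖ = aₖpₖ₋₁ + pₖ₋₂, qₖ = aₖqₖ₋₁ + qₖ₋₂ (with p₋₁=1, p₋₂=0, q₋₁=0, q₋₂=1):
  k=0: a=5, p=5, q=1
  k=1: a=3, p=16, q=3
  k=2: a=3, p=53, q=10
  k=3: a=2, p=122, q=23
  k=4: a=3, p=419, q=79
  k=5: a=1, p=541, q=102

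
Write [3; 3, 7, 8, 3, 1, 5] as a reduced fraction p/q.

14100/4249

Fold from the inside: start with 5/1.
  1 + 1/5 = 6/5
  3 + 5/6 = 23/6
  8 + 6/23 = 190/23
  7 + 23/190 = 1353/190
  3 + 190/1353 = 4249/1353
  3 + 1353/4249 = 14100/4249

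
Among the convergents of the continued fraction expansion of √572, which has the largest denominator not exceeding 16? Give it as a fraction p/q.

√572 = [23; 1, 10, 1, 46, …] (period length 4).
Convergents:
  p_0/q_0 = 23/1
  p_1/q_1 = 24/1
  p_2/q_2 = 263/11
  p_3/q_3 = 287/12
  p_4/q_4 = 13465/563
q_3 = 12 ≤ 16 < 563 = q_4, so the answer is 287/12.

287/12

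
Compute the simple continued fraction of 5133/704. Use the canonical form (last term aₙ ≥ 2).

[7; 3, 2, 3, 3, 2, 1, 2]

5133 = 7*704 + 205
704 = 3*205 + 89
205 = 2*89 + 27
89 = 3*27 + 8
27 = 3*8 + 3
8 = 2*3 + 2
3 = 1*2 + 1
2 = 2*1 + 0  (stop)
So 5133/704 = [7; 3, 2, 3, 3, 2, 1, 2].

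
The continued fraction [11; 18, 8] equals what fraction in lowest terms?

Fold from the inside: start with 8/1.
  18 + 1/8 = 145/8
  11 + 8/145 = 1603/145

1603/145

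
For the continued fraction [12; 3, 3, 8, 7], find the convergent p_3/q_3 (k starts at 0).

Using pₖ = aₖpₖ₋₁ + pₖ₋₂, qₖ = aₖqₖ₋₁ + qₖ₋₂ (with p₋₁=1, p₋₂=0, q₋₁=0, q₋₂=1):
  k=0: a=12, p=12, q=1
  k=1: a=3, p=37, q=3
  k=2: a=3, p=123, q=10
  k=3: a=8, p=1021, q=83

1021/83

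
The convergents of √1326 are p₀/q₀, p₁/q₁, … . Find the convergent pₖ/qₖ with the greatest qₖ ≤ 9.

182/5

√1326 = [36; 2, 2, 2, 2, 2, 72, …] (period length 6).
Convergents:
  p_0/q_0 = 36/1
  p_1/q_1 = 73/2
  p_2/q_2 = 182/5
  p_3/q_3 = 437/12
q_2 = 5 ≤ 9 < 12 = q_3, so the answer is 182/5.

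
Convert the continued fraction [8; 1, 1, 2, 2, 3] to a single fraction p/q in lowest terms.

Fold from the inside: start with 3/1.
  2 + 1/3 = 7/3
  2 + 3/7 = 17/7
  1 + 7/17 = 24/17
  1 + 17/24 = 41/24
  8 + 24/41 = 352/41

352/41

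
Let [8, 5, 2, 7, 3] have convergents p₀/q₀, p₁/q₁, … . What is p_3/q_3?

671/82

Using pₖ = aₖpₖ₋₁ + pₖ₋₂, qₖ = aₖqₖ₋₁ + qₖ₋₂ (with p₋₁=1, p₋₂=0, q₋₁=0, q₋₂=1):
  k=0: a=8, p=8, q=1
  k=1: a=5, p=41, q=5
  k=2: a=2, p=90, q=11
  k=3: a=7, p=671, q=82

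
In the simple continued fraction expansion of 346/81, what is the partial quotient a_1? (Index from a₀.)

3

346 = 4·81 + 22   →  a_0 = 4
81 = 3·22 + 15   →  a_1 = 3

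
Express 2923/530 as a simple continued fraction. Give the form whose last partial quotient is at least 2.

2923 = 5*530 + 273
530 = 1*273 + 257
273 = 1*257 + 16
257 = 16*16 + 1
16 = 16*1 + 0  (stop)
So 2923/530 = [5; 1, 1, 16, 16].

[5; 1, 1, 16, 16]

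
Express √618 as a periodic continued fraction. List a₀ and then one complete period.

[24; 1, 6, 8, 6, 1, 48]

a₀ = ⌊√618⌋ = 24.
With m₀=0, d₀=1 and mₖ₊₁ = dₖaₖ − mₖ, dₖ₊₁ = (n − mₖ₊₁²)/dₖ, aₖ₊₁ = ⌊(a₀+mₖ₊₁)/dₖ₊₁⌋:
  k=1: m=24, d=42, a=1
  k=2: m=18, d=7, a=6
  k=3: m=24, d=6, a=8
  k=4: m=24, d=7, a=6
  k=5: m=18, d=42, a=1
  k=6: m=24, d=1, a=48
d=1 and a=2a₀=48 at k=6, so the next step gives (m, d) = (24, 42) again — its k=1 value — and the period has length 6.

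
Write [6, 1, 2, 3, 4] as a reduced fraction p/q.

Fold from the inside: start with 4/1.
  3 + 1/4 = 13/4
  2 + 4/13 = 30/13
  1 + 13/30 = 43/30
  6 + 30/43 = 288/43

288/43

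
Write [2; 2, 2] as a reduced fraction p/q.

Fold from the inside: start with 2/1.
  2 + 1/2 = 5/2
  2 + 2/5 = 12/5

12/5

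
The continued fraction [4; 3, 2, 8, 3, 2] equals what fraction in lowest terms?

1831/427

Using pₖ = aₖpₖ₋₁ + pₖ₋₂ and qₖ = aₖqₖ₋₁ + qₖ₋₂:
  k=0: a=4, p=4, q=1
  k=1: a=3, p=13, q=3
  k=2: a=2, p=30, q=7
  k=3: a=8, p=253, q=59
  k=4: a=3, p=789, q=184
  k=5: a=2, p=1831, q=427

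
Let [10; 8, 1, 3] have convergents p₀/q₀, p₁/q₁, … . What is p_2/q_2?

91/9

Using pₖ = aₖpₖ₋₁ + pₖ₋₂, qₖ = aₖqₖ₋₁ + qₖ₋₂ (with p₋₁=1, p₋₂=0, q₋₁=0, q₋₂=1):
  k=0: a=10, p=10, q=1
  k=1: a=8, p=81, q=8
  k=2: a=1, p=91, q=9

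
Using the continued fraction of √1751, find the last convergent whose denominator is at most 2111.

√1751 = [41; 1, 5, 2, 4, 2, 5, 1, 82, …] (period length 8).
Convergents:
  p_0/q_0 = 41/1
  p_1/q_1 = 42/1
  p_2/q_2 = 251/6
  p_3/q_3 = 544/13
  p_4/q_4 = 2427/58
  p_5/q_5 = 5398/129
  p_6/q_6 = 29417/703
  p_7/q_7 = 34815/832
  p_8/q_8 = 2884247/68927
q_7 = 832 ≤ 2111 < 68927 = q_8, so the answer is 34815/832.

34815/832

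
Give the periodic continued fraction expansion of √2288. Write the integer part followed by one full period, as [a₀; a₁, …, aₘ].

[47; 1, 4, 1, 94]

a₀ = ⌊√2288⌋ = 47.
With m₀=0, d₀=1 and mₖ₊₁ = dₖaₖ − mₖ, dₖ₊₁ = (n − mₖ₊₁²)/dₖ, aₖ₊₁ = ⌊(a₀+mₖ₊₁)/dₖ₊₁⌋:
  k=1: m=47, d=79, a=1
  k=2: m=32, d=16, a=4
  k=3: m=32, d=79, a=1
  k=4: m=47, d=1, a=94
d=1 and a=2a₀=94 at k=4, so the next step gives (m, d) = (47, 79) again — its k=1 value — and the period has length 4.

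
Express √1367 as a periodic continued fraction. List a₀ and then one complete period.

a₀ = ⌊√1367⌋ = 36.
With m₀=0, d₀=1 and mₖ₊₁ = dₖaₖ − mₖ, dₖ₊₁ = (n − mₖ₊₁²)/dₖ, aₖ₊₁ = ⌊(a₀+mₖ₊₁)/dₖ₊₁⌋:
  k=1: m=36, d=71, a=1
  k=2: m=35, d=2, a=35
  k=3: m=35, d=71, a=1
  k=4: m=36, d=1, a=72
d=1 and a=2a₀=72 at k=4, so the next step gives (m, d) = (36, 71) again — its k=1 value — and the period has length 4.

[36; 1, 35, 1, 72]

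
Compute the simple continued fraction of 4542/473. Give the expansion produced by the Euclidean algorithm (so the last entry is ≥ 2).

[9; 1, 1, 1, 1, 15, 6]

4542 = 9×473 + 285
473 = 1×285 + 188
285 = 1×188 + 97
188 = 1×97 + 91
97 = 1×91 + 6
91 = 15×6 + 1
6 = 6×1 + 0  (stop)
So 4542/473 = [9; 1, 1, 1, 1, 15, 6].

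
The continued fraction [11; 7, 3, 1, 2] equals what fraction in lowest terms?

891/80

Using pₖ = aₖpₖ₋₁ + pₖ₋₂ and qₖ = aₖqₖ₋₁ + qₖ₋₂:
  k=0: a=11, p=11, q=1
  k=1: a=7, p=78, q=7
  k=2: a=3, p=245, q=22
  k=3: a=1, p=323, q=29
  k=4: a=2, p=891, q=80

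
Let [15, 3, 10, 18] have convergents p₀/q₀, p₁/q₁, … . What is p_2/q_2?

Using pₖ = aₖpₖ₋₁ + pₖ₋₂, qₖ = aₖqₖ₋₁ + qₖ₋₂ (with p₋₁=1, p₋₂=0, q₋₁=0, q₋₂=1):
  k=0: a=15, p=15, q=1
  k=1: a=3, p=46, q=3
  k=2: a=10, p=475, q=31

475/31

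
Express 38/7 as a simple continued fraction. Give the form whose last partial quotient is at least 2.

[5; 2, 3]

38 = 5*7 + 3
7 = 2*3 + 1
3 = 3*1 + 0  (stop)
So 38/7 = [5; 2, 3].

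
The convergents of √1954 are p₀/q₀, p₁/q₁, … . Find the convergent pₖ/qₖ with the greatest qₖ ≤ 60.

2166/49

√1954 = [44; 4, 1, 9, 44, 9, 1, 4, 88, …] (period length 8).
Convergents:
  p_0/q_0 = 44/1
  p_1/q_1 = 177/4
  p_2/q_2 = 221/5
  p_3/q_3 = 2166/49
  p_4/q_4 = 95525/2161
q_3 = 49 ≤ 60 < 2161 = q_4, so the answer is 2166/49.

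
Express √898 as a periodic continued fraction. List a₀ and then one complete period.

[29; 1, 28, 1, 58]

a₀ = ⌊√898⌋ = 29.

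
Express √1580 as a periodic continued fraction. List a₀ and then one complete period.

[39; 1, 2, 1, 78]

a₀ = ⌊√1580⌋ = 39.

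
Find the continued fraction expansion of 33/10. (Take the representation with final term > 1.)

33 = 3*10 + 3
10 = 3*3 + 1
3 = 3*1 + 0  (stop)
So 33/10 = [3; 3, 3].

[3; 3, 3]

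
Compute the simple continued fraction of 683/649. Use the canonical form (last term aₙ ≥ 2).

[1; 19, 11, 3]

683 = 1×649 + 34
649 = 19×34 + 3
34 = 11×3 + 1
3 = 3×1 + 0  (stop)
So 683/649 = [1; 19, 11, 3].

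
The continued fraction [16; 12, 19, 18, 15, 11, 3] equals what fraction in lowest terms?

Using pₖ = aₖpₖ₋₁ + pₖ₋₂ and qₖ = aₖqₖ₋₁ + qₖ₋₂:
  k=0: a=16, p=16, q=1
  k=1: a=12, p=193, q=12
  k=2: a=19, p=3683, q=229
  k=3: a=18, p=66487, q=4134
  k=4: a=15, p=1000988, q=62239
  k=5: a=11, p=11077355, q=688763
  k=6: a=3, p=34233053, q=2128528

34233053/2128528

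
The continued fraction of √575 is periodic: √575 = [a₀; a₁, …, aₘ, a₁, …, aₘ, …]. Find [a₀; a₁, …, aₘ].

a₀ = ⌊√575⌋ = 23.

[23; 1, 46]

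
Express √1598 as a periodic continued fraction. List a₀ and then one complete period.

[39; 1, 38, 1, 78]

a₀ = ⌊√1598⌋ = 39.
With m₀=0, d₀=1 and mₖ₊₁ = dₖaₖ − mₖ, dₖ₊₁ = (n − mₖ₊₁²)/dₖ, aₖ₊₁ = ⌊(a₀+mₖ₊₁)/dₖ₊₁⌋:
  k=1: m=39, d=77, a=1
  k=2: m=38, d=2, a=38
  k=3: m=38, d=77, a=1
  k=4: m=39, d=1, a=78
d=1 and a=2a₀=78 at k=4, so the next step gives (m, d) = (39, 77) again — its k=1 value — and the period has length 4.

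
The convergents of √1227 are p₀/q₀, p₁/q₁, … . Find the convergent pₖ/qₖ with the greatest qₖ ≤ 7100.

85855/2451

√1227 = [35; 35, 70, …] (period length 2).
Convergents:
  p_0/q_0 = 35/1
  p_1/q_1 = 1226/35
  p_2/q_2 = 85855/2451
  p_3/q_3 = 3006151/85820
q_2 = 2451 ≤ 7100 < 85820 = q_3, so the answer is 85855/2451.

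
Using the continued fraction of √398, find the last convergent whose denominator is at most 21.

√398 = [19; 1, 18, 1, 38, …] (period length 4).
Convergents:
  p_0/q_0 = 19/1
  p_1/q_1 = 20/1
  p_2/q_2 = 379/19
  p_3/q_3 = 399/20
  p_4/q_4 = 15541/779
q_3 = 20 ≤ 21 < 779 = q_4, so the answer is 399/20.

399/20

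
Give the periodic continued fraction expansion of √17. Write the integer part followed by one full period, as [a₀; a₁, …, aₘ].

a₀ = ⌊√17⌋ = 4.

[4; 8]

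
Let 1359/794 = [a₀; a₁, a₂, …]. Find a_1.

1

1359 = 1·794 + 565   →  a_0 = 1
794 = 1·565 + 229   →  a_1 = 1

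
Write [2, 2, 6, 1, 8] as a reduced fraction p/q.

328/133

Fold from the inside: start with 8/1.
  1 + 1/8 = 9/8
  6 + 8/9 = 62/9
  2 + 9/62 = 133/62
  2 + 62/133 = 328/133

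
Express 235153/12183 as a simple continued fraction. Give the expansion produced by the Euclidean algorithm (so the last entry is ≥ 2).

235153 = 19*12183 + 3676
12183 = 3*3676 + 1155
3676 = 3*1155 + 211
1155 = 5*211 + 100
211 = 2*100 + 11
100 = 9*11 + 1
11 = 11*1 + 0  (stop)
So 235153/12183 = [19; 3, 3, 5, 2, 9, 11].

[19; 3, 3, 5, 2, 9, 11]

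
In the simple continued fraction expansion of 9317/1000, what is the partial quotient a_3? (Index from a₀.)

2

9317 = 9·1000 + 317   →  a_0 = 9
1000 = 3·317 + 49   →  a_1 = 3
317 = 6·49 + 23   →  a_2 = 6
49 = 2·23 + 3   →  a_3 = 2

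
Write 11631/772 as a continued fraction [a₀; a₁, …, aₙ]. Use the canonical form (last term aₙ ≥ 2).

11631 = 15*772 + 51
772 = 15*51 + 7
51 = 7*7 + 2
7 = 3*2 + 1
2 = 2*1 + 0  (stop)
So 11631/772 = [15; 15, 7, 3, 2].

[15; 15, 7, 3, 2]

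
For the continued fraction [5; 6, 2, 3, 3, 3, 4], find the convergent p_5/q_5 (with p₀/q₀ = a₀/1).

2521/489

Using pₖ = aₖpₖ₋₁ + pₖ₋₂, qₖ = aₖqₖ₋₁ + qₖ₋₂ (with p₋₁=1, p₋₂=0, q₋₁=0, q₋₂=1):
  k=0: a=5, p=5, q=1
  k=1: a=6, p=31, q=6
  k=2: a=2, p=67, q=13
  k=3: a=3, p=232, q=45
  k=4: a=3, p=763, q=148
  k=5: a=3, p=2521, q=489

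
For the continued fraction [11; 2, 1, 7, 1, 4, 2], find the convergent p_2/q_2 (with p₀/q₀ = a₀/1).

Using pₖ = aₖpₖ₋₁ + pₖ₋₂, qₖ = aₖqₖ₋₁ + qₖ₋₂ (with p₋₁=1, p₋₂=0, q₋₁=0, q₋₂=1):
  k=0: a=11, p=11, q=1
  k=1: a=2, p=23, q=2
  k=2: a=1, p=34, q=3

34/3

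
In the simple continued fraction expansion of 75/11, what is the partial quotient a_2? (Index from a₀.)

4

75 = 6·11 + 9   →  a_0 = 6
11 = 1·9 + 2   →  a_1 = 1
9 = 4·2 + 1   →  a_2 = 4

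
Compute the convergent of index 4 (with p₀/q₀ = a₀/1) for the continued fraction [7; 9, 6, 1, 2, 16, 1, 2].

Using pₖ = aₖpₖ₋₁ + pₖ₋₂, qₖ = aₖqₖ₋₁ + qₖ₋₂ (with p₋₁=1, p₋₂=0, q₋₁=0, q₋₂=1):
  k=0: a=7, p=7, q=1
  k=1: a=9, p=64, q=9
  k=2: a=6, p=391, q=55
  k=3: a=1, p=455, q=64
  k=4: a=2, p=1301, q=183

1301/183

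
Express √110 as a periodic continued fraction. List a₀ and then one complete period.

[10; 2, 20]

a₀ = ⌊√110⌋ = 10.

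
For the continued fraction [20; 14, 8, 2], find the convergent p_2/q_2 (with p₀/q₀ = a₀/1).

Using pₖ = aₖpₖ₋₁ + pₖ₋₂, qₖ = aₖqₖ₋₁ + qₖ₋₂ (with p₋₁=1, p₋₂=0, q₋₁=0, q₋₂=1):
  k=0: a=20, p=20, q=1
  k=1: a=14, p=281, q=14
  k=2: a=8, p=2268, q=113

2268/113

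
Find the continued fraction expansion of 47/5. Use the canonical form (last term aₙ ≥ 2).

[9; 2, 2]

47 = 9*5 + 2
5 = 2*2 + 1
2 = 2*1 + 0  (stop)
So 47/5 = [9; 2, 2].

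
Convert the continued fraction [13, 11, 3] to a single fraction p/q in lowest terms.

445/34

Fold from the inside: start with 3/1.
  11 + 1/3 = 34/3
  13 + 3/34 = 445/34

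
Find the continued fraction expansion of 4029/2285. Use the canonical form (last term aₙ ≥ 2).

[1; 1, 3, 4, 2, 8, 7]

4029 = 1*2285 + 1744
2285 = 1*1744 + 541
1744 = 3*541 + 121
541 = 4*121 + 57
121 = 2*57 + 7
57 = 8*7 + 1
7 = 7*1 + 0  (stop)
So 4029/2285 = [1; 1, 3, 4, 2, 8, 7].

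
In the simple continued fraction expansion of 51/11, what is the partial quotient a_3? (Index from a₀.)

1

51 = 4·11 + 7   →  a_0 = 4
11 = 1·7 + 4   →  a_1 = 1
7 = 1·4 + 3   →  a_2 = 1
4 = 1·3 + 1   →  a_3 = 1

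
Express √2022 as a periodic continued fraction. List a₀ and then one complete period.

[44; 1, 28, 1, 88]

a₀ = ⌊√2022⌋ = 44.
With m₀=0, d₀=1 and mₖ₊₁ = dₖaₖ − mₖ, dₖ₊₁ = (n − mₖ₊₁²)/dₖ, aₖ₊₁ = ⌊(a₀+mₖ₊₁)/dₖ₊₁⌋:
  k=1: m=44, d=86, a=1
  k=2: m=42, d=3, a=28
  k=3: m=42, d=86, a=1
  k=4: m=44, d=1, a=88
d=1 and a=2a₀=88 at k=4, so the next step gives (m, d) = (44, 86) again — its k=1 value — and the period has length 4.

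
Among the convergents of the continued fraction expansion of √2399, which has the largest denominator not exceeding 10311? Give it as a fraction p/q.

235151/4801

√2399 = [48; 1, 47, 1, 96, …] (period length 4).
Convergents:
  p_0/q_0 = 48/1
  p_1/q_1 = 49/1
  p_2/q_2 = 2351/48
  p_3/q_3 = 2400/49
  p_4/q_4 = 232751/4752
  p_5/q_5 = 235151/4801
  p_6/q_6 = 11284848/230399
q_5 = 4801 ≤ 10311 < 230399 = q_6, so the answer is 235151/4801.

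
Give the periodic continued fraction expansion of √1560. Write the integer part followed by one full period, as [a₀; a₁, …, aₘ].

[39; 2, 78]

a₀ = ⌊√1560⌋ = 39.
With m₀=0, d₀=1 and mₖ₊₁ = dₖaₖ − mₖ, dₖ₊₁ = (n − mₖ₊₁²)/dₖ, aₖ₊₁ = ⌊(a₀+mₖ₊₁)/dₖ₊₁⌋:
  k=1: m=39, d=39, a=2
  k=2: m=39, d=1, a=78
d=1 and a=2a₀=78 at k=2, so the next step gives (m, d) = (39, 39) again — its k=1 value — and the period has length 2.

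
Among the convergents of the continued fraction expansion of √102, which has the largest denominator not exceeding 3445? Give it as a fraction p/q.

20401/2020

√102 = [10; 10, 20, …] (period length 2).
Convergents:
  p_0/q_0 = 10/1
  p_1/q_1 = 101/10
  p_2/q_2 = 2030/201
  p_3/q_3 = 20401/2020
  p_4/q_4 = 410050/40601
q_3 = 2020 ≤ 3445 < 40601 = q_4, so the answer is 20401/2020.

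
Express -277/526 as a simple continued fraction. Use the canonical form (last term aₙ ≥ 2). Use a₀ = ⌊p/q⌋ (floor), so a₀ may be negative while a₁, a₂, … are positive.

[-1; 2, 8, 1, 8, 3]

-277 = -1*526 + 249
526 = 2*249 + 28
249 = 8*28 + 25
28 = 1*25 + 3
25 = 8*3 + 1
3 = 3*1 + 0  (stop)
So -277/526 = [-1; 2, 8, 1, 8, 3].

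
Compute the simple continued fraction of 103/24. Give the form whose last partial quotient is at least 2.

[4; 3, 2, 3]

103 = 4*24 + 7
24 = 3*7 + 3
7 = 2*3 + 1
3 = 3*1 + 0  (stop)
So 103/24 = [4; 3, 2, 3].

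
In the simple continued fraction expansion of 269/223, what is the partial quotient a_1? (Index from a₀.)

269 = 1·223 + 46   →  a_0 = 1
223 = 4·46 + 39   →  a_1 = 4

4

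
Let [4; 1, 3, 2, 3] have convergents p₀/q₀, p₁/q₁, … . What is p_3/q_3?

Using pₖ = aₖpₖ₋₁ + pₖ₋₂, qₖ = aₖqₖ₋₁ + qₖ₋₂ (with p₋₁=1, p₋₂=0, q₋₁=0, q₋₂=1):
  k=0: a=4, p=4, q=1
  k=1: a=1, p=5, q=1
  k=2: a=3, p=19, q=4
  k=3: a=2, p=43, q=9

43/9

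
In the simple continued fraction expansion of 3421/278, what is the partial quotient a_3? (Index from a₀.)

3421 = 12·278 + 85   →  a_0 = 12
278 = 3·85 + 23   →  a_1 = 3
85 = 3·23 + 16   →  a_2 = 3
23 = 1·16 + 7   →  a_3 = 1

1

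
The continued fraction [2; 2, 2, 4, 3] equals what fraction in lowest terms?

Using pₖ = aₖpₖ₋₁ + pₖ₋₂ and qₖ = aₖqₖ₋₁ + qₖ₋₂:
  k=0: a=2, p=2, q=1
  k=1: a=2, p=5, q=2
  k=2: a=2, p=12, q=5
  k=3: a=4, p=53, q=22
  k=4: a=3, p=171, q=71

171/71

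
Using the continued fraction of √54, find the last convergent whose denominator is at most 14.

√54 = [7; 2, 1, 6, 1, 2, 14, …] (period length 6).
Convergents:
  p_0/q_0 = 7/1
  p_1/q_1 = 15/2
  p_2/q_2 = 22/3
  p_3/q_3 = 147/20
q_2 = 3 ≤ 14 < 20 = q_3, so the answer is 22/3.

22/3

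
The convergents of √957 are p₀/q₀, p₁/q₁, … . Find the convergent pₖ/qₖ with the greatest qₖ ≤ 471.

13890/449

√957 = [30; 1, 14, 2, 14, 1, 60, …] (period length 6).
Convergents:
  p_0/q_0 = 30/1
  p_1/q_1 = 31/1
  p_2/q_2 = 464/15
  p_3/q_3 = 959/31
  p_4/q_4 = 13890/449
  p_5/q_5 = 14849/480
q_4 = 449 ≤ 471 < 480 = q_5, so the answer is 13890/449.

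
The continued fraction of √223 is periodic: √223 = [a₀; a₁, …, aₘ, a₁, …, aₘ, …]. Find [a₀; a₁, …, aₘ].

a₀ = ⌊√223⌋ = 14.
With m₀=0, d₀=1 and mₖ₊₁ = dₖaₖ − mₖ, dₖ₊₁ = (n − mₖ₊₁²)/dₖ, aₖ₊₁ = ⌊(a₀+mₖ₊₁)/dₖ₊₁⌋:
  k=1: m=14, d=27, a=1
  k=2: m=13, d=2, a=13
  k=3: m=13, d=27, a=1
  k=4: m=14, d=1, a=28
d=1 and a=2a₀=28 at k=4, so the next step gives (m, d) = (14, 27) again — its k=1 value — and the period has length 4.

[14; 1, 13, 1, 28]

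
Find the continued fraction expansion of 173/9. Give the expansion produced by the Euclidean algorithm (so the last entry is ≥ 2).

173 = 19*9 + 2
9 = 4*2 + 1
2 = 2*1 + 0  (stop)
So 173/9 = [19; 4, 2].

[19; 4, 2]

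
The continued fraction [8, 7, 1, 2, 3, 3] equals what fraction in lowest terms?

2065/254

Using pₖ = aₖpₖ₋₁ + pₖ₋₂ and qₖ = aₖqₖ₋₁ + qₖ₋₂:
  k=0: a=8, p=8, q=1
  k=1: a=7, p=57, q=7
  k=2: a=1, p=65, q=8
  k=3: a=2, p=187, q=23
  k=4: a=3, p=626, q=77
  k=5: a=3, p=2065, q=254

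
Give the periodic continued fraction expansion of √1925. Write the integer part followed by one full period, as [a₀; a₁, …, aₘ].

[43; 1, 6, 1, 86]

a₀ = ⌊√1925⌋ = 43.
With m₀=0, d₀=1 and mₖ₊₁ = dₖaₖ − mₖ, dₖ₊₁ = (n − mₖ₊₁²)/dₖ, aₖ₊₁ = ⌊(a₀+mₖ₊₁)/dₖ₊₁⌋:
  k=1: m=43, d=76, a=1
  k=2: m=33, d=11, a=6
  k=3: m=33, d=76, a=1
  k=4: m=43, d=1, a=86
d=1 and a=2a₀=86 at k=4, so the next step gives (m, d) = (43, 76) again — its k=1 value — and the period has length 4.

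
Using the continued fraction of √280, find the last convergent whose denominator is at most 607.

8467/506

√280 = [16; 1, 2, 1, 2, 1, 32, …] (period length 6).
Convergents:
  p_0/q_0 = 16/1
  p_1/q_1 = 17/1
  p_2/q_2 = 50/3
  p_3/q_3 = 67/4
  p_4/q_4 = 184/11
  p_5/q_5 = 251/15
  p_6/q_6 = 8216/491
  p_7/q_7 = 8467/506
  p_8/q_8 = 25150/1503
q_7 = 506 ≤ 607 < 1503 = q_8, so the answer is 8467/506.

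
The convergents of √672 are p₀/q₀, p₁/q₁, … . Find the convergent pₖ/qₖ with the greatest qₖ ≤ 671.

√672 = [25; 1, 11, 1, 50, …] (period length 4).
Convergents:
  p_0/q_0 = 25/1
  p_1/q_1 = 26/1
  p_2/q_2 = 311/12
  p_3/q_3 = 337/13
  p_4/q_4 = 17161/662
  p_5/q_5 = 17498/675
q_4 = 662 ≤ 671 < 675 = q_5, so the answer is 17161/662.

17161/662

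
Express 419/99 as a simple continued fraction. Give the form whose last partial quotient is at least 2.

419 = 4×99 + 23
99 = 4×23 + 7
23 = 3×7 + 2
7 = 3×2 + 1
2 = 2×1 + 0  (stop)
So 419/99 = [4; 4, 3, 3, 2].

[4; 4, 3, 3, 2]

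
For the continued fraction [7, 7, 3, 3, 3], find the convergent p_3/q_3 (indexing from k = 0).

521/73

Using pₖ = aₖpₖ₋₁ + pₖ₋₂, qₖ = aₖqₖ₋₁ + qₖ₋₂ (with p₋₁=1, p₋₂=0, q₋₁=0, q₋₂=1):
  k=0: a=7, p=7, q=1
  k=1: a=7, p=50, q=7
  k=2: a=3, p=157, q=22
  k=3: a=3, p=521, q=73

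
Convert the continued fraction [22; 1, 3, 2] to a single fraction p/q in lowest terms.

205/9

Using pₖ = aₖpₖ₋₁ + pₖ₋₂ and qₖ = aₖqₖ₋₁ + qₖ₋₂:
  k=0: a=22, p=22, q=1
  k=1: a=1, p=23, q=1
  k=2: a=3, p=91, q=4
  k=3: a=2, p=205, q=9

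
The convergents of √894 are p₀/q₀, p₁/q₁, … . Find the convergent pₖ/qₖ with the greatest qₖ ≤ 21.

√894 = [29; 1, 8, 1, 58, …] (period length 4).
Convergents:
  p_0/q_0 = 29/1
  p_1/q_1 = 30/1
  p_2/q_2 = 269/9
  p_3/q_3 = 299/10
  p_4/q_4 = 17611/589
q_3 = 10 ≤ 21 < 589 = q_4, so the answer is 299/10.

299/10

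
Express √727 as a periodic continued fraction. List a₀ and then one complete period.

a₀ = ⌊√727⌋ = 26.
With m₀=0, d₀=1 and mₖ₊₁ = dₖaₖ − mₖ, dₖ₊₁ = (n − mₖ₊₁²)/dₖ, aₖ₊₁ = ⌊(a₀+mₖ₊₁)/dₖ₊₁⌋:
  k=1: m=26, d=51, a=1
  k=2: m=25, d=2, a=25
  k=3: m=25, d=51, a=1
  k=4: m=26, d=1, a=52
d=1 and a=2a₀=52 at k=4, so the next step gives (m, d) = (26, 51) again — its k=1 value — and the period has length 4.

[26; 1, 25, 1, 52]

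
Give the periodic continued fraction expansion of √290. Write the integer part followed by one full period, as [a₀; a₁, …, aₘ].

[17; 34]

a₀ = ⌊√290⌋ = 17.
With m₀=0, d₀=1 and mₖ₊₁ = dₖaₖ − mₖ, dₖ₊₁ = (n − mₖ₊₁²)/dₖ, aₖ₊₁ = ⌊(a₀+mₖ₊₁)/dₖ₊₁⌋:
  k=1: m=17, d=1, a=34
d=1 and a=2a₀=34 at k=1, so the next step gives (m, d) = (17, 1) again — its k=1 value — and the period has length 1.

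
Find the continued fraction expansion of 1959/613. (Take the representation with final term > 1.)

1959 = 3·613 + 120
613 = 5·120 + 13
120 = 9·13 + 3
13 = 4·3 + 1
3 = 3·1 + 0  (stop)
So 1959/613 = [3; 5, 9, 4, 3].

[3; 5, 9, 4, 3]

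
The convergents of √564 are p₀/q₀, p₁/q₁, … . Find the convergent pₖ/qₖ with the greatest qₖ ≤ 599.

13513/569

√564 = [23; 1, 2, 1, 46, …] (period length 4).
Convergents:
  p_0/q_0 = 23/1
  p_1/q_1 = 24/1
  p_2/q_2 = 71/3
  p_3/q_3 = 95/4
  p_4/q_4 = 4441/187
  p_5/q_5 = 4536/191
  p_6/q_6 = 13513/569
  p_7/q_7 = 18049/760
q_6 = 569 ≤ 599 < 760 = q_7, so the answer is 13513/569.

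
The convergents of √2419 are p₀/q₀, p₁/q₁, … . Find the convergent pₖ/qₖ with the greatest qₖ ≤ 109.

2951/60

√2419 = [49; 5, 2, 5, 98, …] (period length 4).
Convergents:
  p_0/q_0 = 49/1
  p_1/q_1 = 246/5
  p_2/q_2 = 541/11
  p_3/q_3 = 2951/60
  p_4/q_4 = 289739/5891
q_3 = 60 ≤ 109 < 5891 = q_4, so the answer is 2951/60.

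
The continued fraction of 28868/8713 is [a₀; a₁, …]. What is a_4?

3

28868 = 3·8713 + 2729   →  a_0 = 3
8713 = 3·2729 + 526   →  a_1 = 3
2729 = 5·526 + 99   →  a_2 = 5
526 = 5·99 + 31   →  a_3 = 5
99 = 3·31 + 6   →  a_4 = 3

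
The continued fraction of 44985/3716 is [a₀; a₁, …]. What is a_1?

44985 = 12·3716 + 393   →  a_0 = 12
3716 = 9·393 + 179   →  a_1 = 9

9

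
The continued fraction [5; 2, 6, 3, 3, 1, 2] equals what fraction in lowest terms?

Using pₖ = aₖpₖ₋₁ + pₖ₋₂ and qₖ = aₖqₖ₋₁ + qₖ₋₂:
  k=0: a=5, p=5, q=1
  k=1: a=2, p=11, q=2
  k=2: a=6, p=71, q=13
  k=3: a=3, p=224, q=41
  k=4: a=3, p=743, q=136
  k=5: a=1, p=967, q=177
  k=6: a=2, p=2677, q=490

2677/490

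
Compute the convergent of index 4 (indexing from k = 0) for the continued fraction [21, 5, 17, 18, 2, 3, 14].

Using pₖ = aₖpₖ₋₁ + pₖ₋₂, qₖ = aₖqₖ₋₁ + qₖ₋₂ (with p₋₁=1, p₋₂=0, q₋₁=0, q₋₂=1):
  k=0: a=21, p=21, q=1
  k=1: a=5, p=106, q=5
  k=2: a=17, p=1823, q=86
  k=3: a=18, p=32920, q=1553
  k=4: a=2, p=67663, q=3192

67663/3192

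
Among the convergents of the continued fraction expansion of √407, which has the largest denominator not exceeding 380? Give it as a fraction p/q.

√407 = [20; 5, 1, 2, 1, 5, 40, …] (period length 6).
Convergents:
  p_0/q_0 = 20/1
  p_1/q_1 = 101/5
  p_2/q_2 = 121/6
  p_3/q_3 = 343/17
  p_4/q_4 = 464/23
  p_5/q_5 = 2663/132
  p_6/q_6 = 106984/5303
q_5 = 132 ≤ 380 < 5303 = q_6, so the answer is 2663/132.

2663/132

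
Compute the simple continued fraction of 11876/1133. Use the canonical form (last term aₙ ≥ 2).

[10; 2, 13, 3, 6, 2]

11876 = 10*1133 + 546
1133 = 2*546 + 41
546 = 13*41 + 13
41 = 3*13 + 2
13 = 6*2 + 1
2 = 2*1 + 0  (stop)
So 11876/1133 = [10; 2, 13, 3, 6, 2].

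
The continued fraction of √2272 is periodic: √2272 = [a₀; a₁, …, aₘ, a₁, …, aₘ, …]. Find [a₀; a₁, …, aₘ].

[47; 1, 1, 1, 94]

a₀ = ⌊√2272⌋ = 47.
With m₀=0, d₀=1 and mₖ₊₁ = dₖaₖ − mₖ, dₖ₊₁ = (n − mₖ₊₁²)/dₖ, aₖ₊₁ = ⌊(a₀+mₖ₊₁)/dₖ₊₁⌋:
  k=1: m=47, d=63, a=1
  k=2: m=16, d=32, a=1
  k=3: m=16, d=63, a=1
  k=4: m=47, d=1, a=94
d=1 and a=2a₀=94 at k=4, so the next step gives (m, d) = (47, 63) again — its k=1 value — and the period has length 4.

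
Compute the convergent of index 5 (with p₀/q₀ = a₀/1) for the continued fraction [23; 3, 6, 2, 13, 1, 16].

13827/593

Using pₖ = aₖpₖ₋₁ + pₖ₋₂, qₖ = aₖqₖ₋₁ + qₖ₋₂ (with p₋₁=1, p₋₂=0, q₋₁=0, q₋₂=1):
  k=0: a=23, p=23, q=1
  k=1: a=3, p=70, q=3
  k=2: a=6, p=443, q=19
  k=3: a=2, p=956, q=41
  k=4: a=13, p=12871, q=552
  k=5: a=1, p=13827, q=593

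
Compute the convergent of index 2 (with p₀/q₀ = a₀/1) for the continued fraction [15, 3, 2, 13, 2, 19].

Using pₖ = aₖpₖ₋₁ + pₖ₋₂, qₖ = aₖqₖ₋₁ + qₖ₋₂ (with p₋₁=1, p₋₂=0, q₋₁=0, q₋₂=1):
  k=0: a=15, p=15, q=1
  k=1: a=3, p=46, q=3
  k=2: a=2, p=107, q=7

107/7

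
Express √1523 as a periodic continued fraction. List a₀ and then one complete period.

[39; 39, 78]

a₀ = ⌊√1523⌋ = 39.
With m₀=0, d₀=1 and mₖ₊₁ = dₖaₖ − mₖ, dₖ₊₁ = (n − mₖ₊₁²)/dₖ, aₖ₊₁ = ⌊(a₀+mₖ₊₁)/dₖ₊₁⌋:
  k=1: m=39, d=2, a=39
  k=2: m=39, d=1, a=78
d=1 and a=2a₀=78 at k=2, so the next step gives (m, d) = (39, 2) again — its k=1 value — and the period has length 2.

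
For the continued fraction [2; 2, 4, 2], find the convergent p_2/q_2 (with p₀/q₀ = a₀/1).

Using pₖ = aₖpₖ₋₁ + pₖ₋₂, qₖ = aₖqₖ₋₁ + qₖ₋₂ (with p₋₁=1, p₋₂=0, q₋₁=0, q₋₂=1):
  k=0: a=2, p=2, q=1
  k=1: a=2, p=5, q=2
  k=2: a=4, p=22, q=9

22/9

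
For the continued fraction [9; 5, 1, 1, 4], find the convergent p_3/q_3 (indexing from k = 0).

Using pₖ = aₖpₖ₋₁ + pₖ₋₂, qₖ = aₖqₖ₋₁ + qₖ₋₂ (with p₋₁=1, p₋₂=0, q₋₁=0, q₋₂=1):
  k=0: a=9, p=9, q=1
  k=1: a=5, p=46, q=5
  k=2: a=1, p=55, q=6
  k=3: a=1, p=101, q=11

101/11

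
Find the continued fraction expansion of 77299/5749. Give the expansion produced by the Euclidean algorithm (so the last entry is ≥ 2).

[13; 2, 4, 10, 12, 2, 2]

77299 = 13·5749 + 2562
5749 = 2·2562 + 625
2562 = 4·625 + 62
625 = 10·62 + 5
62 = 12·5 + 2
5 = 2·2 + 1
2 = 2·1 + 0  (stop)
So 77299/5749 = [13; 2, 4, 10, 12, 2, 2].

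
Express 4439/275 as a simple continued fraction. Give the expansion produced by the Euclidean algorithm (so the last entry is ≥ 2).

4439 = 16*275 + 39
275 = 7*39 + 2
39 = 19*2 + 1
2 = 2*1 + 0  (stop)
So 4439/275 = [16; 7, 19, 2].

[16; 7, 19, 2]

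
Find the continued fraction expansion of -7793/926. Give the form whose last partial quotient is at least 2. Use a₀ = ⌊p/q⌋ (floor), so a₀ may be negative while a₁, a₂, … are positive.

-7793 = -9*926 + 541
926 = 1*541 + 385
541 = 1*385 + 156
385 = 2*156 + 73
156 = 2*73 + 10
73 = 7*10 + 3
10 = 3*3 + 1
3 = 3*1 + 0  (stop)
So -7793/926 = [-9; 1, 1, 2, 2, 7, 3, 3].

[-9; 1, 1, 2, 2, 7, 3, 3]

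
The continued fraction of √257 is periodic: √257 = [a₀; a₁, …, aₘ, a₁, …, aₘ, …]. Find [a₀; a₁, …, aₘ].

a₀ = ⌊√257⌋ = 16.

[16; 32]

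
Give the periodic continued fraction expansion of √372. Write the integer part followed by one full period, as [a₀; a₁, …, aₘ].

a₀ = ⌊√372⌋ = 19.
With m₀=0, d₀=1 and mₖ₊₁ = dₖaₖ − mₖ, dₖ₊₁ = (n − mₖ₊₁²)/dₖ, aₖ₊₁ = ⌊(a₀+mₖ₊₁)/dₖ₊₁⌋:
  k=1: m=19, d=11, a=3
  k=2: m=14, d=16, a=2
  k=3: m=18, d=3, a=12
  k=4: m=18, d=16, a=2
  k=5: m=14, d=11, a=3
  k=6: m=19, d=1, a=38
d=1 and a=2a₀=38 at k=6, so the next step gives (m, d) = (19, 11) again — its k=1 value — and the period has length 6.

[19; 3, 2, 12, 2, 3, 38]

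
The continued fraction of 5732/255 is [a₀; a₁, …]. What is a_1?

5732 = 22·255 + 122   →  a_0 = 22
255 = 2·122 + 11   →  a_1 = 2

2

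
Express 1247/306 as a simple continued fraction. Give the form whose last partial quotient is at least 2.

[4; 13, 3, 3, 2]

1247 = 4×306 + 23
306 = 13×23 + 7
23 = 3×7 + 2
7 = 3×2 + 1
2 = 2×1 + 0  (stop)
So 1247/306 = [4; 13, 3, 3, 2].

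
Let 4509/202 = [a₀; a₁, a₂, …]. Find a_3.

3

4509 = 22·202 + 65   →  a_0 = 22
202 = 3·65 + 7   →  a_1 = 3
65 = 9·7 + 2   →  a_2 = 9
7 = 3·2 + 1   →  a_3 = 3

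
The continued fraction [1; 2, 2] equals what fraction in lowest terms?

Using pₖ = aₖpₖ₋₁ + pₖ₋₂ and qₖ = aₖqₖ₋₁ + qₖ₋₂:
  k=0: a=1, p=1, q=1
  k=1: a=2, p=3, q=2
  k=2: a=2, p=7, q=5

7/5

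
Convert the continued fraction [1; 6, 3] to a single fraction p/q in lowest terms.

Using pₖ = aₖpₖ₋₁ + pₖ₋₂ and qₖ = aₖqₖ₋₁ + qₖ₋₂:
  k=0: a=1, p=1, q=1
  k=1: a=6, p=7, q=6
  k=2: a=3, p=22, q=19

22/19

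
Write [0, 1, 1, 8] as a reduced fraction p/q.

Using pₖ = aₖpₖ₋₁ + pₖ₋₂ and qₖ = aₖqₖ₋₁ + qₖ₋₂:
  k=0: a=0, p=0, q=1
  k=1: a=1, p=1, q=1
  k=2: a=1, p=1, q=2
  k=3: a=8, p=9, q=17

9/17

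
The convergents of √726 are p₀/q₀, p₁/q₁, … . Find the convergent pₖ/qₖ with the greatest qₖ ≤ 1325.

26163/971

√726 = [26; 1, 16, 1, 52, …] (period length 4).
Convergents:
  p_0/q_0 = 26/1
  p_1/q_1 = 27/1
  p_2/q_2 = 458/17
  p_3/q_3 = 485/18
  p_4/q_4 = 25678/953
  p_5/q_5 = 26163/971
  p_6/q_6 = 444286/16489
q_5 = 971 ≤ 1325 < 16489 = q_6, so the answer is 26163/971.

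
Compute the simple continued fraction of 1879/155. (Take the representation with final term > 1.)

[12; 8, 6, 3]

1879 = 12*155 + 19
155 = 8*19 + 3
19 = 6*3 + 1
3 = 3*1 + 0  (stop)
So 1879/155 = [12; 8, 6, 3].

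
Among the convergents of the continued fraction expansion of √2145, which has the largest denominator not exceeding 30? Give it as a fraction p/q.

√2145 = [46; 3, 5, 2, 5, 3, 92, …] (period length 6).
Convergents:
  p_0/q_0 = 46/1
  p_1/q_1 = 139/3
  p_2/q_2 = 741/16
  p_3/q_3 = 1621/35
q_2 = 16 ≤ 30 < 35 = q_3, so the answer is 741/16.

741/16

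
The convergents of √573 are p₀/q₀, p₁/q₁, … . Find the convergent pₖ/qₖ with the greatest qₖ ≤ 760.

17977/751

√573 = [23; 1, 14, 1, 46, …] (period length 4).
Convergents:
  p_0/q_0 = 23/1
  p_1/q_1 = 24/1
  p_2/q_2 = 359/15
  p_3/q_3 = 383/16
  p_4/q_4 = 17977/751
  p_5/q_5 = 18360/767
q_4 = 751 ≤ 760 < 767 = q_5, so the answer is 17977/751.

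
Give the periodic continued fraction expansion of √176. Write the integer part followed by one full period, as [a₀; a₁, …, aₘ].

a₀ = ⌊√176⌋ = 13.
With m₀=0, d₀=1 and mₖ₊₁ = dₖaₖ − mₖ, dₖ₊₁ = (n − mₖ₊₁²)/dₖ, aₖ₊₁ = ⌊(a₀+mₖ₊₁)/dₖ₊₁⌋:
  k=1: m=13, d=7, a=3
  k=2: m=8, d=16, a=1
  k=3: m=8, d=7, a=3
  k=4: m=13, d=1, a=26
d=1 and a=2a₀=26 at k=4, so the next step gives (m, d) = (13, 7) again — its k=1 value — and the period has length 4.

[13; 3, 1, 3, 26]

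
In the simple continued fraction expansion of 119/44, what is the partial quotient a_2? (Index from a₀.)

2

119 = 2·44 + 31   →  a_0 = 2
44 = 1·31 + 13   →  a_1 = 1
31 = 2·13 + 5   →  a_2 = 2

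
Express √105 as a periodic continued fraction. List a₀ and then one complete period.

[10; 4, 20]

a₀ = ⌊√105⌋ = 10.
With m₀=0, d₀=1 and mₖ₊₁ = dₖaₖ − mₖ, dₖ₊₁ = (n − mₖ₊₁²)/dₖ, aₖ₊₁ = ⌊(a₀+mₖ₊₁)/dₖ₊₁⌋:
  k=1: m=10, d=5, a=4
  k=2: m=10, d=1, a=20
d=1 and a=2a₀=20 at k=2, so the next step gives (m, d) = (10, 5) again — its k=1 value — and the period has length 2.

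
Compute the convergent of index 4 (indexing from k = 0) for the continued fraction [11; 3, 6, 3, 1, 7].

Using pₖ = aₖpₖ₋₁ + pₖ₋₂, qₖ = aₖqₖ₋₁ + qₖ₋₂ (with p₋₁=1, p₋₂=0, q₋₁=0, q₋₂=1):
  k=0: a=11, p=11, q=1
  k=1: a=3, p=34, q=3
  k=2: a=6, p=215, q=19
  k=3: a=3, p=679, q=60
  k=4: a=1, p=894, q=79

894/79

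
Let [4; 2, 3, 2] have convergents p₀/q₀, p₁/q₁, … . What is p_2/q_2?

Using pₖ = aₖpₖ₋₁ + pₖ₋₂, qₖ = aₖqₖ₋₁ + qₖ₋₂ (with p₋₁=1, p₋₂=0, q₋₁=0, q₋₂=1):
  k=0: a=4, p=4, q=1
  k=1: a=2, p=9, q=2
  k=2: a=3, p=31, q=7

31/7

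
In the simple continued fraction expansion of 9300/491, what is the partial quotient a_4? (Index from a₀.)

9300 = 18·491 + 462   →  a_0 = 18
491 = 1·462 + 29   →  a_1 = 1
462 = 15·29 + 27   →  a_2 = 15
29 = 1·27 + 2   →  a_3 = 1
27 = 13·2 + 1   →  a_4 = 13

13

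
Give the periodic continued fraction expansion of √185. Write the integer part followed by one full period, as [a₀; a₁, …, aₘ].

a₀ = ⌊√185⌋ = 13.

[13; 1, 1, 1, 1, 26]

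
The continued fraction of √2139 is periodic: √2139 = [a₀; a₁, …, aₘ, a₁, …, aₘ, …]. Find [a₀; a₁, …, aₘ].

[46; 4, 92]

a₀ = ⌊√2139⌋ = 46.
With m₀=0, d₀=1 and mₖ₊₁ = dₖaₖ − mₖ, dₖ₊₁ = (n − mₖ₊₁²)/dₖ, aₖ₊₁ = ⌊(a₀+mₖ₊₁)/dₖ₊₁⌋:
  k=1: m=46, d=23, a=4
  k=2: m=46, d=1, a=92
d=1 and a=2a₀=92 at k=2, so the next step gives (m, d) = (46, 23) again — its k=1 value — and the period has length 2.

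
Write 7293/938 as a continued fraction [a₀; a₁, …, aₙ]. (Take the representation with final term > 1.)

[7; 1, 3, 2, 4, 11, 2]

7293 = 7·938 + 727
938 = 1·727 + 211
727 = 3·211 + 94
211 = 2·94 + 23
94 = 4·23 + 2
23 = 11·2 + 1
2 = 2·1 + 0  (stop)
So 7293/938 = [7; 1, 3, 2, 4, 11, 2].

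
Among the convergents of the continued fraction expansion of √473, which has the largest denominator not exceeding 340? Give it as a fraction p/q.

3806/175

√473 = [21; 1, 2, 1, 42, …] (period length 4).
Convergents:
  p_0/q_0 = 21/1
  p_1/q_1 = 22/1
  p_2/q_2 = 65/3
  p_3/q_3 = 87/4
  p_4/q_4 = 3719/171
  p_5/q_5 = 3806/175
  p_6/q_6 = 11331/521
q_5 = 175 ≤ 340 < 521 = q_6, so the answer is 3806/175.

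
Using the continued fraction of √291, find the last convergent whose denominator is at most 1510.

9877/579

√291 = [17; 17, 34, …] (period length 2).
Convergents:
  p_0/q_0 = 17/1
  p_1/q_1 = 290/17
  p_2/q_2 = 9877/579
  p_3/q_3 = 168199/9860
q_2 = 579 ≤ 1510 < 9860 = q_3, so the answer is 9877/579.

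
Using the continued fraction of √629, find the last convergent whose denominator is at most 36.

627/25

√629 = [25; 12, 1, 1, 12, 50, …] (period length 5).
Convergents:
  p_0/q_0 = 25/1
  p_1/q_1 = 301/12
  p_2/q_2 = 326/13
  p_3/q_3 = 627/25
  p_4/q_4 = 7850/313
q_3 = 25 ≤ 36 < 313 = q_4, so the answer is 627/25.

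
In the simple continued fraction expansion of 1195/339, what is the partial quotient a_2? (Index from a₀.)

1

1195 = 3·339 + 178   →  a_0 = 3
339 = 1·178 + 161   →  a_1 = 1
178 = 1·161 + 17   →  a_2 = 1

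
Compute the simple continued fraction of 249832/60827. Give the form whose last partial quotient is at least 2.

[4; 9, 3, 11, 19, 10]

249832 = 4*60827 + 6524
60827 = 9*6524 + 2111
6524 = 3*2111 + 191
2111 = 11*191 + 10
191 = 19*10 + 1
10 = 10*1 + 0  (stop)
So 249832/60827 = [4; 9, 3, 11, 19, 10].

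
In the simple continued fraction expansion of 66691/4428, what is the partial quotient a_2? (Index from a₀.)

2

66691 = 15·4428 + 271   →  a_0 = 15
4428 = 16·271 + 92   →  a_1 = 16
271 = 2·92 + 87   →  a_2 = 2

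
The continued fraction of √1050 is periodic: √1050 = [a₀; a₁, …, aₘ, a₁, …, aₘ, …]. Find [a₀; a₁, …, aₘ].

a₀ = ⌊√1050⌋ = 32.

[32; 2, 2, 10, 2, 2, 64]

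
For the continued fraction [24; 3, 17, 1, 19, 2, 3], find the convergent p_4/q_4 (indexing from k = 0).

Using pₖ = aₖpₖ₋₁ + pₖ₋₂, qₖ = aₖqₖ₋₁ + qₖ₋₂ (with p₋₁=1, p₋₂=0, q₋₁=0, q₋₂=1):
  k=0: a=24, p=24, q=1
  k=1: a=3, p=73, q=3
  k=2: a=17, p=1265, q=52
  k=3: a=1, p=1338, q=55
  k=4: a=19, p=26687, q=1097

26687/1097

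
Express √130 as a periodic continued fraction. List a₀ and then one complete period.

a₀ = ⌊√130⌋ = 11.
With m₀=0, d₀=1 and mₖ₊₁ = dₖaₖ − mₖ, dₖ₊₁ = (n − mₖ₊₁²)/dₖ, aₖ₊₁ = ⌊(a₀+mₖ₊₁)/dₖ₊₁⌋:
  k=1: m=11, d=9, a=2
  k=2: m=7, d=9, a=2
  k=3: m=11, d=1, a=22
d=1 and a=2a₀=22 at k=3, so the next step gives (m, d) = (11, 9) again — its k=1 value — and the period has length 3.

[11; 2, 2, 22]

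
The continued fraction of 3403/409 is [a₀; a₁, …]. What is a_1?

3

3403 = 8·409 + 131   →  a_0 = 8
409 = 3·131 + 16   →  a_1 = 3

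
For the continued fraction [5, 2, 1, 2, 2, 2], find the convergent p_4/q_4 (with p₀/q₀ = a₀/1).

102/19

Using pₖ = aₖpₖ₋₁ + pₖ₋₂, qₖ = aₖqₖ₋₁ + qₖ₋₂ (with p₋₁=1, p₋₂=0, q₋₁=0, q₋₂=1):
  k=0: a=5, p=5, q=1
  k=1: a=2, p=11, q=2
  k=2: a=1, p=16, q=3
  k=3: a=2, p=43, q=8
  k=4: a=2, p=102, q=19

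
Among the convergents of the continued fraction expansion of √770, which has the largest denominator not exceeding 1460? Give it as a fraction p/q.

√770 = [27; 1, 2, 1, 54, …] (period length 4).
Convergents:
  p_0/q_0 = 27/1
  p_1/q_1 = 28/1
  p_2/q_2 = 83/3
  p_3/q_3 = 111/4
  p_4/q_4 = 6077/219
  p_5/q_5 = 6188/223
  p_6/q_6 = 18453/665
  p_7/q_7 = 24641/888
  p_8/q_8 = 1349067/48617
q_7 = 888 ≤ 1460 < 48617 = q_8, so the answer is 24641/888.

24641/888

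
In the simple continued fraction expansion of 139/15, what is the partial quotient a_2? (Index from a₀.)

139 = 9·15 + 4   →  a_0 = 9
15 = 3·4 + 3   →  a_1 = 3
4 = 1·3 + 1   →  a_2 = 1

1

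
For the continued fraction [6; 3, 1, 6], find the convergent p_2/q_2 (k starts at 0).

Using pₖ = aₖpₖ₋₁ + pₖ₋₂, qₖ = aₖqₖ₋₁ + qₖ₋₂ (with p₋₁=1, p₋₂=0, q₋₁=0, q₋₂=1):
  k=0: a=6, p=6, q=1
  k=1: a=3, p=19, q=3
  k=2: a=1, p=25, q=4

25/4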